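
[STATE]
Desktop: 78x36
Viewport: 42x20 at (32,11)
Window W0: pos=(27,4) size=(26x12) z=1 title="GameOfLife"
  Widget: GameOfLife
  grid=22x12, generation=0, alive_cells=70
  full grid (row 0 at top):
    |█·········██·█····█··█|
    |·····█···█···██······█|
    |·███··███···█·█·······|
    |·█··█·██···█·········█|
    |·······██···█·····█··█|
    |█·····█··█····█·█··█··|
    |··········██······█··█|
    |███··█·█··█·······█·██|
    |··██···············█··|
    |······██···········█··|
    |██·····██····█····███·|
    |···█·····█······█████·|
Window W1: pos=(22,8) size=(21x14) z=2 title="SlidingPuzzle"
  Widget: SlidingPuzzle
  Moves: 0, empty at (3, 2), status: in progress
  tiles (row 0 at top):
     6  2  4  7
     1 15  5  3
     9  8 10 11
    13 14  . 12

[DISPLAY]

─┬────┬───┃·█··█··  ┃                     
 │  4 │  7┃···█··█  ┃                     
─┼────┼───┃···█·██  ┃                     
 │  5 │  3┃····█··  ┃                     
─┼────┼───┃━━━━━━━━━┛                     
 │ 10 │ 11┃                               
─┼────┼───┃                               
 │    │ 12┃                               
─┴────┴───┃                               
          ┃                               
━━━━━━━━━━┛                               
                                          
                                          
                                          
                                          
                                          
                                          
                                          
                                          
                                          


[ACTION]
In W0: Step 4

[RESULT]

─┬────┬───┃····█·█  ┃                     
 │  4 │  7┃······█  ┃                     
─┼────┼───┃······█  ┃                     
 │  5 │  3┃····█·█  ┃                     
─┼────┼───┃━━━━━━━━━┛                     
 │ 10 │ 11┃                               
─┼────┼───┃                               
 │    │ 12┃                               
─┴────┴───┃                               
          ┃                               
━━━━━━━━━━┛                               
                                          
                                          
                                          
                                          
                                          
                                          
                                          
                                          
                                          


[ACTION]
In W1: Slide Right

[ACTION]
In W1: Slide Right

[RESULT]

─┬────┬───┃····█·█  ┃                     
 │  4 │  7┃······█  ┃                     
─┼────┼───┃······█  ┃                     
 │  5 │  3┃····█·█  ┃                     
─┼────┼───┃━━━━━━━━━┛                     
 │ 10 │ 11┃                               
─┼────┼───┃                               
 │ 14 │ 12┃                               
─┴────┴───┃                               
          ┃                               
━━━━━━━━━━┛                               
                                          
                                          
                                          
                                          
                                          
                                          
                                          
                                          
                                          


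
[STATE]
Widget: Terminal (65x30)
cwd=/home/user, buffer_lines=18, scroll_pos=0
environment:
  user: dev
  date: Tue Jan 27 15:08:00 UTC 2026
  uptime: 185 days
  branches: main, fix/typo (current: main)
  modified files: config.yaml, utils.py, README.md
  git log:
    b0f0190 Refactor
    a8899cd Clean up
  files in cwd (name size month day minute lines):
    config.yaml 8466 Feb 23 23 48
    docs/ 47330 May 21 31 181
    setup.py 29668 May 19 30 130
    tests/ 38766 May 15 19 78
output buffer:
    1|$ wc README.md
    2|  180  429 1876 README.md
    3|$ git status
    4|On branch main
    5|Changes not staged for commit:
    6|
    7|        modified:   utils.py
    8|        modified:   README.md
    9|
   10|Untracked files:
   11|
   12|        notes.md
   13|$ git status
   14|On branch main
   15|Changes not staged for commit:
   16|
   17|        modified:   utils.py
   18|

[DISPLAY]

$ wc README.md                                                   
  180  429 1876 README.md                                        
$ git status                                                     
On branch main                                                   
Changes not staged for commit:                                   
                                                                 
        modified:   utils.py                                     
        modified:   README.md                                    
                                                                 
Untracked files:                                                 
                                                                 
        notes.md                                                 
$ git status                                                     
On branch main                                                   
Changes not staged for commit:                                   
                                                                 
        modified:   utils.py                                     
                                                                 
$ █                                                              
                                                                 
                                                                 
                                                                 
                                                                 
                                                                 
                                                                 
                                                                 
                                                                 
                                                                 
                                                                 
                                                                 


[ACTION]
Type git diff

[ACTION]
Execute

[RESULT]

$ wc README.md                                                   
  180  429 1876 README.md                                        
$ git status                                                     
On branch main                                                   
Changes not staged for commit:                                   
                                                                 
        modified:   utils.py                                     
        modified:   README.md                                    
                                                                 
Untracked files:                                                 
                                                                 
        notes.md                                                 
$ git status                                                     
On branch main                                                   
Changes not staged for commit:                                   
                                                                 
        modified:   utils.py                                     
                                                                 
$ git diff                                                       
diff --git a/main.py b/main.py                                   
--- a/main.py                                                    
+++ b/main.py                                                    
@@ -1,3 +1,4 @@                                                  
+# updated                                                       
 import sys                                                      
$ █                                                              
                                                                 
                                                                 
                                                                 
                                                                 


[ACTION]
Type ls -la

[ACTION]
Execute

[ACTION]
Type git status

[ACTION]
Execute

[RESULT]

                                                                 
Untracked files:                                                 
                                                                 
        notes.md                                                 
$ git status                                                     
On branch main                                                   
Changes not staged for commit:                                   
                                                                 
        modified:   utils.py                                     
                                                                 
$ git diff                                                       
diff --git a/main.py b/main.py                                   
--- a/main.py                                                    
+++ b/main.py                                                    
@@ -1,3 +1,4 @@                                                  
+# updated                                                       
 import sys                                                      
$ ls -la                                                         
-rw-r--r--  1 dev group     8466 Feb 23 10:23 config.yaml        
drwxr-xr-x  1 dev group    47330 May 21 10:31 docs/              
-rw-r--r--  1 dev group    29668 May 19 10:30 setup.py           
drwxr-xr-x  1 dev group    38766 May 15 10:19 tests/             
$ git status                                                     
On branch main                                                   
Changes not staged for commit:                                   
                                                                 
        modified:   config.yaml                                  
        modified:   utils.py                                     
        modified:   README.md                                    
$ █                                                              


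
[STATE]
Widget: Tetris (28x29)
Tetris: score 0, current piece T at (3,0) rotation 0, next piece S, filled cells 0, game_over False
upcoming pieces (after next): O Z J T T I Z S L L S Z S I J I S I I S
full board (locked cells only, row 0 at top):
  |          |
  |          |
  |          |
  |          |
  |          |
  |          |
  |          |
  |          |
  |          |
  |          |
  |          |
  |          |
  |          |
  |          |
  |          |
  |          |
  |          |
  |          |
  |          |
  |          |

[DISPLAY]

    ▒     │Next:            
   ▒▒▒    │ ░░              
          │░░               
          │                 
          │                 
          │                 
          │Score:           
          │0                
          │                 
          │                 
          │                 
          │                 
          │                 
          │                 
          │                 
          │                 
          │                 
          │                 
          │                 
          │                 
          │                 
          │                 
          │                 
          │                 
          │                 
          │                 
          │                 
          │                 
          │                 


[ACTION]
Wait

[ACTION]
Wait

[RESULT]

          │Next:            
          │ ░░              
    ▒     │░░               
   ▒▒▒    │                 
          │                 
          │                 
          │Score:           
          │0                
          │                 
          │                 
          │                 
          │                 
          │                 
          │                 
          │                 
          │                 
          │                 
          │                 
          │                 
          │                 
          │                 
          │                 
          │                 
          │                 
          │                 
          │                 
          │                 
          │                 
          │                 


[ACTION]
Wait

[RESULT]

          │Next:            
          │ ░░              
          │░░               
    ▒     │                 
   ▒▒▒    │                 
          │                 
          │Score:           
          │0                
          │                 
          │                 
          │                 
          │                 
          │                 
          │                 
          │                 
          │                 
          │                 
          │                 
          │                 
          │                 
          │                 
          │                 
          │                 
          │                 
          │                 
          │                 
          │                 
          │                 
          │                 


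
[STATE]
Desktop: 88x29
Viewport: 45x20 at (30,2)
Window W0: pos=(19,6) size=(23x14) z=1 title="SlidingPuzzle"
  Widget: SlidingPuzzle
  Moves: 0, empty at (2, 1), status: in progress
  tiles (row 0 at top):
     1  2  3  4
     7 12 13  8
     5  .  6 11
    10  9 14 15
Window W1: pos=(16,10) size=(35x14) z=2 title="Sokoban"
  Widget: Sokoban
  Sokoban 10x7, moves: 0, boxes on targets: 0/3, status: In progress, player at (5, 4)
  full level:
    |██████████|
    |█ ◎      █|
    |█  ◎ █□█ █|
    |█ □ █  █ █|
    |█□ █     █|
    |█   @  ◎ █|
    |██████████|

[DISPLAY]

                                             
                                             
                                             
                                             
━━━━━━━━━━━┓                                 
zzle       ┃                                 
───────────┨                                 
┬────┬────┐┃                                 
━━━━━━━━━━━━━━━━━━━━┓                        
                    ┃                        
────────────────────┨                        
                    ┃                        
                    ┃                        
                    ┃                        
                    ┃                        
                    ┃                        
                    ┃                        
                    ┃                        
                    ┃                        
                    ┃                        


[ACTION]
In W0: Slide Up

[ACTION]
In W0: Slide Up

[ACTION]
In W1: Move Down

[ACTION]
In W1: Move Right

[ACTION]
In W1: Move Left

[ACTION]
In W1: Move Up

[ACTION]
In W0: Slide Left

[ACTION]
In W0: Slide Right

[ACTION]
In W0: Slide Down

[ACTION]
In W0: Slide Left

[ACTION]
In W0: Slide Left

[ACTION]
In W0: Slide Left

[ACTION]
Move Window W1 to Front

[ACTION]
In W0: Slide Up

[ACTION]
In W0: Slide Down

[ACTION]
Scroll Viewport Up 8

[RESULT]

                                             
                                             
                                             
                                             
                                             
                                             
━━━━━━━━━━━┓                                 
zzle       ┃                                 
───────────┨                                 
┬────┬────┐┃                                 
━━━━━━━━━━━━━━━━━━━━┓                        
                    ┃                        
────────────────────┨                        
                    ┃                        
                    ┃                        
                    ┃                        
                    ┃                        
                    ┃                        
                    ┃                        
                    ┃                        


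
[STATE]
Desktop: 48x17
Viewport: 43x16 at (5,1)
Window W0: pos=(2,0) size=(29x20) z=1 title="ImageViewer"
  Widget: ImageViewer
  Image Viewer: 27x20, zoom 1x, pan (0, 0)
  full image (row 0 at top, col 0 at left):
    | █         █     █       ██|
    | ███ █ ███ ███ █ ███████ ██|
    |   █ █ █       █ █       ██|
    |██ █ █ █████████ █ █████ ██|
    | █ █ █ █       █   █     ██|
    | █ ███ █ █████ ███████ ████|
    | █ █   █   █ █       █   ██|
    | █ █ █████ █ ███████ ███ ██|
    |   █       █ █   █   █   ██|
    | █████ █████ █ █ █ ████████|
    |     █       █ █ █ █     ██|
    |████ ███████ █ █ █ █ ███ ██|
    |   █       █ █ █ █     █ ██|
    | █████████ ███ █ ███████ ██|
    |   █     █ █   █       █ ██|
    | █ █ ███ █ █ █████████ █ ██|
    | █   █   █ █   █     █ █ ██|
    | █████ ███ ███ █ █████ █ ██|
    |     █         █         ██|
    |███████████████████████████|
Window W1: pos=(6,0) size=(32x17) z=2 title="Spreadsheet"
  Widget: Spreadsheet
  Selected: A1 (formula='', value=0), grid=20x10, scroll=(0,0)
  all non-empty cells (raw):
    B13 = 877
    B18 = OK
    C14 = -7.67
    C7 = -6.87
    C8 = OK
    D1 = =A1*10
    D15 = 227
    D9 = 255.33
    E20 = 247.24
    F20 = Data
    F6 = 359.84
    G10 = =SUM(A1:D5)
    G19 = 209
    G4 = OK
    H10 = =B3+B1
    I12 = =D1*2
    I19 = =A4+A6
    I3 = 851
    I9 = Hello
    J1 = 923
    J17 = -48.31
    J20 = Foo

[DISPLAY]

m┃ Spreadsheet                  ┃          
─┠──────────────────────────────┨          
 ┃A1:                           ┃          
█┃       A       B       C      ┃          
 ┃------------------------------┃          
 ┃  1      [0]       0       0  ┃          
 ┃  2        0       0       0  ┃          
 ┃  3        0       0       0  ┃          
 ┃  4        0       0       0  ┃          
 ┃  5        0       0       0  ┃          
 ┃  6        0       0       0  ┃          
█┃  7        0       0   -6.87  ┃          
 ┃  8        0       0OK        ┃          
█┃  9        0       0       0  ┃          
 ┃ 10        0       0       0  ┃          
█┗━━━━━━━━━━━━━━━━━━━━━━━━━━━━━━┛          


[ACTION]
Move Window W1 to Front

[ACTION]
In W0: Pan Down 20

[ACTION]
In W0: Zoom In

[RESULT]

m┃ Spreadsheet                  ┃          
─┠──────────────────────────────┨          
 ┃A1:                           ┃          
 ┃       A       B       C      ┃          
█┃------------------------------┃          
█┃  1      [0]       0       0  ┃          
 ┃  2        0       0       0  ┃          
 ┃  3        0       0       0  ┃          
█┃  4        0       0       0  ┃          
█┃  5        0       0       0  ┃          
 ┃  6        0       0       0  ┃          
 ┃  7        0       0   -6.87  ┃          
█┃  8        0       0OK        ┃          
█┃  9        0       0       0  ┃          
█┃ 10        0       0       0  ┃          
█┗━━━━━━━━━━━━━━━━━━━━━━━━━━━━━━┛          


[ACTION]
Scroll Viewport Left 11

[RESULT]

  ┃ Im┃ Spreadsheet                  ┃     
  ┠───┠──────────────────────────────┨     
  ┃   ┃A1:                           ┃     
  ┃   ┃       A       B       C      ┃     
  ┃███┃------------------------------┃     
  ┃███┃  1      [0]       0       0  ┃     
  ┃   ┃  2        0       0       0  ┃     
  ┃   ┃  3        0       0       0  ┃     
  ┃  █┃  4        0       0       0  ┃     
  ┃  █┃  5        0       0       0  ┃     
  ┃   ┃  6        0       0       0  ┃     
  ┃   ┃  7        0       0   -6.87  ┃     
  ┃  █┃  8        0       0OK        ┃     
  ┃  █┃  9        0       0       0  ┃     
  ┃  █┃ 10        0       0       0  ┃     
  ┃  █┗━━━━━━━━━━━━━━━━━━━━━━━━━━━━━━┛     


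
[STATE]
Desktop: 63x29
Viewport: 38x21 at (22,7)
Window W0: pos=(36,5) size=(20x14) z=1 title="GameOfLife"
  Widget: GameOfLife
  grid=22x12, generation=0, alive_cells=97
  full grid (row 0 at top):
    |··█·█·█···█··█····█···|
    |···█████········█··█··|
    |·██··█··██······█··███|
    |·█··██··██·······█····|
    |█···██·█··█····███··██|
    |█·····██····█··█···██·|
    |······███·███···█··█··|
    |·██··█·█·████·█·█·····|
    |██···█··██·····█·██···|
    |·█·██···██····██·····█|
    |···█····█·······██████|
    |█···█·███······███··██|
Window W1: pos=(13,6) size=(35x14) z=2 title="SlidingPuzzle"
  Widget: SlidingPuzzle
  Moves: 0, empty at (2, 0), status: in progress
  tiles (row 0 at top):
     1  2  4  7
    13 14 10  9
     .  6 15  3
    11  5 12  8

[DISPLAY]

Puzzle                   ┃───────┨    
─────────────────────────┨       ┃    
──┬────┬────┐            ┃···█··█┃    
2 │  4 │  7 │            ┃···█··█┃    
──┼────┼────┤            ┃····█··┃    
4 │ 10 │  9 │            ┃··███··┃    
──┼────┼────┤            ┃··█···█┃    
6 │ 15 │  3 │            ┃···█··█┃    
──┼────┼────┤            ┃·█·█···┃    
5 │ 12 │  8 │            ┃··█·██·┃    
──┴────┴────┘            ┃·██····┃    
                         ┃━━━━━━━┛    
━━━━━━━━━━━━━━━━━━━━━━━━━┛            
                                      
                                      
                                      
                                      
                                      
                                      
                                      
                                      


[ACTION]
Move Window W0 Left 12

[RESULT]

Puzzle                   ┃            
─────────────────────────┨            
──┬────┬────┐            ┃            
2 │  4 │  7 │            ┃            
──┼────┼────┤            ┃            
4 │ 10 │  9 │            ┃            
──┼────┼────┤            ┃            
6 │ 15 │  3 │            ┃            
──┼────┼────┤            ┃            
5 │ 12 │  8 │            ┃            
──┴────┴────┘            ┃            
                         ┃            
━━━━━━━━━━━━━━━━━━━━━━━━━┛            
                                      
                                      
                                      
                                      
                                      
                                      
                                      
                                      


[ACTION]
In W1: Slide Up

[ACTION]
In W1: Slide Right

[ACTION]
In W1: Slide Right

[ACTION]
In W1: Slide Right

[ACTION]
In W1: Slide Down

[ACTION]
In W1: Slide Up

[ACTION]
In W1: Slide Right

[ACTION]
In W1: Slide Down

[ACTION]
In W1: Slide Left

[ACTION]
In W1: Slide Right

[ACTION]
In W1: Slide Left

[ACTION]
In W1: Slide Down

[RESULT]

Puzzle                   ┃            
─────────────────────────┨            
──┬────┬────┐            ┃            
2 │  4 │  7 │            ┃            
──┼────┼────┤            ┃            
  │ 10 │  9 │            ┃            
──┼────┼────┤            ┃            
4 │ 15 │  3 │            ┃            
──┼────┼────┤            ┃            
5 │ 12 │  8 │            ┃            
──┴────┴────┘            ┃            
                         ┃            
━━━━━━━━━━━━━━━━━━━━━━━━━┛            
                                      
                                      
                                      
                                      
                                      
                                      
                                      
                                      


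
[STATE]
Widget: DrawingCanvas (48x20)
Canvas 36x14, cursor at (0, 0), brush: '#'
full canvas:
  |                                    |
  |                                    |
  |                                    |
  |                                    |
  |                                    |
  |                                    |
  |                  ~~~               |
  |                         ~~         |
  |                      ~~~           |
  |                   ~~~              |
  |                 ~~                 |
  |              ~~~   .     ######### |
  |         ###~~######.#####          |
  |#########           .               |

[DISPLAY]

+                                               
                                                
                                                
                                                
                                                
                                                
                  ~~~                           
                         ~~                     
                      ~~~                       
                   ~~~                          
                 ~~                             
              ~~~   .     #########             
         ###~~######.#####                      
#########           .                           
                                                
                                                
                                                
                                                
                                                
                                                


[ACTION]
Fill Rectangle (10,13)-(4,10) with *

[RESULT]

+                                               
                                                
                                                
                                                
          ****                                  
          ****                                  
          ****    ~~~                           
          ****           ~~                     
          ****        ~~~                       
          ****     ~~~                          
          ****   ~~                             
              ~~~   .     #########             
         ###~~######.#####                      
#########           .                           
                                                
                                                
                                                
                                                
                                                
                                                


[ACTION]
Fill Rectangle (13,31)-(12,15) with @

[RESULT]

+                                               
                                                
                                                
                                                
          ****                                  
          ****                                  
          ****    ~~~                           
          ****           ~~                     
          ****        ~~~                       
          ****     ~~~                          
          ****   ~~                             
              ~~~   .     #########             
         ###~~#@@@@@@@@@@@@@@@@@                
#########      @@@@@@@@@@@@@@@@@                
                                                
                                                
                                                
                                                
                                                
                                                


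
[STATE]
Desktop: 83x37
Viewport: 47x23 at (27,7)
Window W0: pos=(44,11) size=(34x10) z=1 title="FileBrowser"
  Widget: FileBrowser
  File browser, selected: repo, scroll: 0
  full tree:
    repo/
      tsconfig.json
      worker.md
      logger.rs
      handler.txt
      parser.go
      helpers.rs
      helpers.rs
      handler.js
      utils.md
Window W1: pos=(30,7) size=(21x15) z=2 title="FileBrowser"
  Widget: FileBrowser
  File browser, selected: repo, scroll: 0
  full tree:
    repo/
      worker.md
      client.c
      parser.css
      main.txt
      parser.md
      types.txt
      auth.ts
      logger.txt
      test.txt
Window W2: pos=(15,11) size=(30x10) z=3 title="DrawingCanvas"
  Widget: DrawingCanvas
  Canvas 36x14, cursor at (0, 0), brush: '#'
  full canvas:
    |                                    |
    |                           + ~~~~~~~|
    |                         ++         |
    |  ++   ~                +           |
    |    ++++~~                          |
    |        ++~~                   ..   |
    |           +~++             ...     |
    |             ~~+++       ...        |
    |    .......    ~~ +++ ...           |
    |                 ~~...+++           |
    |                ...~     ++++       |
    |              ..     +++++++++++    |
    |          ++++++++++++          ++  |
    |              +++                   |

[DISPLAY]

   ┏━━━━━━━━━━━━━━━━━━━┓                       
   ┃ FileBrowser       ┃                       
   ┠───────────────────┨                       
   ┃> [-] repo/        ┃                       
━━━━━━━━━━━━━━━━━┓     ┃━━━━━━━━━━━━━━━━━━━━━━━
vas              ┃     ┃rowser                 
─────────────────┨     ┃───────────────────────
                 ┃     ┃repo/                  
                +┃     ┃config.json            
              ++ ┃     ┃rker.md                
             +   ┃     ┃gger.rs                
                 ┃     ┃ndler.txt              
~                ┃     ┃rser.go                
━━━━━━━━━━━━━━━━━┛     ┃━━━━━━━━━━━━━━━━━━━━━━━
   ┗━━━━━━━━━━━━━━━━━━━┛                       
                                               
                                               
                                               
                                               
                                               
                                               
                                               
                                               


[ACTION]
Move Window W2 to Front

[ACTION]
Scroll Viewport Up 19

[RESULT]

                                               
                                               
                                               
                                               
                                               
                                               
                                               
   ┏━━━━━━━━━━━━━━━━━━━┓                       
   ┃ FileBrowser       ┃                       
   ┠───────────────────┨                       
   ┃> [-] repo/        ┃                       
━━━━━━━━━━━━━━━━━┓     ┃━━━━━━━━━━━━━━━━━━━━━━━
vas              ┃     ┃rowser                 
─────────────────┨     ┃───────────────────────
                 ┃     ┃repo/                  
                +┃     ┃config.json            
              ++ ┃     ┃rker.md                
             +   ┃     ┃gger.rs                
                 ┃     ┃ndler.txt              
~                ┃     ┃rser.go                
━━━━━━━━━━━━━━━━━┛     ┃━━━━━━━━━━━━━━━━━━━━━━━
   ┗━━━━━━━━━━━━━━━━━━━┛                       
                                               


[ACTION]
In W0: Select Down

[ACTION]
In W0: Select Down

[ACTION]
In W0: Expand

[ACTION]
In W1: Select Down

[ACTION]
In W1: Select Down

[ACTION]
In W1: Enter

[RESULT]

                                               
                                               
                                               
                                               
                                               
                                               
                                               
   ┏━━━━━━━━━━━━━━━━━━━┓                       
   ┃ FileBrowser       ┃                       
   ┠───────────────────┨                       
   ┃  [-] repo/        ┃                       
━━━━━━━━━━━━━━━━━┓     ┃━━━━━━━━━━━━━━━━━━━━━━━
vas              ┃     ┃rowser                 
─────────────────┨     ┃───────────────────────
                 ┃     ┃repo/                  
                +┃     ┃config.json            
              ++ ┃     ┃rker.md                
             +   ┃     ┃gger.rs                
                 ┃     ┃ndler.txt              
~                ┃     ┃rser.go                
━━━━━━━━━━━━━━━━━┛     ┃━━━━━━━━━━━━━━━━━━━━━━━
   ┗━━━━━━━━━━━━━━━━━━━┛                       
                                               


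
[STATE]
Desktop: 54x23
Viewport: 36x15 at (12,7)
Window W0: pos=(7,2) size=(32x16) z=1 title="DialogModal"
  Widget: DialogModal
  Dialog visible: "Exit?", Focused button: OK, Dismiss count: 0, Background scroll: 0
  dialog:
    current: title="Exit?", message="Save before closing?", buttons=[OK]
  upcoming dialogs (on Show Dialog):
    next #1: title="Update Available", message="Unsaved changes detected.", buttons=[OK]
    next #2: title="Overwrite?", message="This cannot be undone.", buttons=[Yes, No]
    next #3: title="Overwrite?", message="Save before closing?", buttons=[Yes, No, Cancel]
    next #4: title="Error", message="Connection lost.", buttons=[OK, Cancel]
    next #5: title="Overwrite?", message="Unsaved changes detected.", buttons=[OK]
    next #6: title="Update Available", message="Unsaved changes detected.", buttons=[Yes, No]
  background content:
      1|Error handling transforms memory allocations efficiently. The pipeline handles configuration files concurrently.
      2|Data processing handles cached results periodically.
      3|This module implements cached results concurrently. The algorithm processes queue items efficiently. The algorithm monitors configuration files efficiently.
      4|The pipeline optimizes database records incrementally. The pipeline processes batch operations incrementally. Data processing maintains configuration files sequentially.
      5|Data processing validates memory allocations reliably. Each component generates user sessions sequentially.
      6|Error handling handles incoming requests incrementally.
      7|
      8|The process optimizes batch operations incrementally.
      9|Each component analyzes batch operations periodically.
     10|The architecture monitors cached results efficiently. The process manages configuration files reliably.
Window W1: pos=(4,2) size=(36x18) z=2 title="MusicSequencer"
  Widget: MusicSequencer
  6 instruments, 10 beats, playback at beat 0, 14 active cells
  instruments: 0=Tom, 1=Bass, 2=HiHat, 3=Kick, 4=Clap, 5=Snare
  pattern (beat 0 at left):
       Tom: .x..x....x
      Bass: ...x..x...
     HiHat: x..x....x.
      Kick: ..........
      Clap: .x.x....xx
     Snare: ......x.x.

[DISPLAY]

··█··█···                  ┃        
··█····█·                  ┃        
·········                  ┃        
█·█····██                  ┃        
·····█·█·                  ┃        
                           ┃        
                           ┃        
                           ┃        
                           ┃        
                           ┃        
                           ┃        
                           ┃        
━━━━━━━━━━━━━━━━━━━━━━━━━━━┛        
                                    
                                    


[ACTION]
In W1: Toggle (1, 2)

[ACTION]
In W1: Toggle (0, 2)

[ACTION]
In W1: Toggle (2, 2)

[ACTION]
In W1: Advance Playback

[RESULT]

·██··█···                  ┃        
·██····█·                  ┃        
·········                  ┃        
█·█····██                  ┃        
·····█·█·                  ┃        
                           ┃        
                           ┃        
                           ┃        
                           ┃        
                           ┃        
                           ┃        
                           ┃        
━━━━━━━━━━━━━━━━━━━━━━━━━━━┛        
                                    
                                    
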